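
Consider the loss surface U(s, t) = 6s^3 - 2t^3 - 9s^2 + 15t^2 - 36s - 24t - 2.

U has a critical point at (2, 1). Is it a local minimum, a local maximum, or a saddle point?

local minimum

The mixed partial ∂²U/∂s∂t is 0, so the Hessian at any point is diag(U_ss, U_tt) = diag(18(2s - 1), 6(-2t + 5)).
At (2, 1): H = diag(54, 18).
Both eigenvalues are positive, so H is positive definite: a local minimum.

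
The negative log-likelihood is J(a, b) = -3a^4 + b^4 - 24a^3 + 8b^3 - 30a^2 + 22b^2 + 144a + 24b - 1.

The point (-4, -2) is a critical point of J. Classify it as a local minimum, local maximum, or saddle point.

The mixed partial ∂²J/∂a∂b is 0, so the Hessian at any point is diag(J_aa, J_bb) = diag(-12(3a^2 + 12a + 5), 4(3b^2 + 12b + 11)).
At (-4, -2): H = diag(-60, -4).
Both eigenvalues are negative, so H is negative definite: a local maximum.

local maximum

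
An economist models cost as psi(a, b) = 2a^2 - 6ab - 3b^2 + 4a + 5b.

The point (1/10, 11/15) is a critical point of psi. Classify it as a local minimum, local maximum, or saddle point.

The Hessian of psi is constant: H = [[4, -6], [-6, -6]].
det(H) = 4·(-6) − (-6)² = -60.
Since det(H) < 0, H is indefinite and the critical point is a saddle point.

saddle point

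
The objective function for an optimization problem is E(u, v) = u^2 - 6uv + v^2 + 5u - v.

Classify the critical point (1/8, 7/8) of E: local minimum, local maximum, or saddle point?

The Hessian of E is constant: H = [[2, -6], [-6, 2]].
det(H) = 2·2 − (-6)² = -32.
Since det(H) < 0, H is indefinite and the critical point is a saddle point.

saddle point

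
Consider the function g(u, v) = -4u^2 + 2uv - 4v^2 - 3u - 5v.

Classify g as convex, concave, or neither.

concave

g is quadratic, so its Hessian is the constant matrix H = [[-8, 2], [2, -8]].
det(H) = 60, tr(H) = -16.
det(H) > 0 and tr(H) < 0, so H is negative definite everywhere: concave.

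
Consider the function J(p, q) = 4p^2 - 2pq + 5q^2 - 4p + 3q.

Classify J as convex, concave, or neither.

J is quadratic, so its Hessian is the constant matrix H = [[8, -2], [-2, 10]].
det(H) = 76, tr(H) = 18.
det(H) > 0 and tr(H) > 0, so H is positive definite everywhere: convex.

convex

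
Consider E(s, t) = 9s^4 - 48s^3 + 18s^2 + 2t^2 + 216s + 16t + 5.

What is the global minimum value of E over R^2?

-168

E(s,t) separates as P(s) + Q(t) + 5, so its minimum is min P + min Q + 5.
P'(s) = 36(s - 3)(s - 2)(s + 1) vanishes at s ∈ {-1, 2, 3}; Q'(t) = 4(t + 4) vanishes at t ∈ {-4}.
Local minima of P (where P''>0): P(-1)=-141, P(3)=243. Local minima of Q: Q(-4)=-32.
So the global minimum of E is P(-1) + Q(-4) + 5 = -141 − 32 + 5 = -168, attained at (-1, -4).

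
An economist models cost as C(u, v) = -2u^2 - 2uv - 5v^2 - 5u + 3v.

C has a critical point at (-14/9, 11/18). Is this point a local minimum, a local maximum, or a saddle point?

The Hessian of C is constant: H = [[-4, -2], [-2, -10]].
det(H) = (-4)·(-10) − (-2)² = 36.
det(H) > 0 and tr(H) = -14 < 0, so H is negative definite and the point is a local maximum.

local maximum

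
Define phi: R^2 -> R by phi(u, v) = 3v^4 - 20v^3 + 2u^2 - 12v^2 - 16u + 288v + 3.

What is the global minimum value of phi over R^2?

phi(u,v) separates as P(u) + Q(v) + 3, so its minimum is min P + min Q + 3.
P'(u) = 4u - 16 vanishes at u ∈ {4}; Q'(v) = 12(v - 4)(v - 3)(v + 2) vanishes at v ∈ {-2, 3, 4}.
Local minima of P (where P''>0): P(4)=-32. Local minima of Q: Q(-2)=-416, Q(4)=448.
So the global minimum of phi is P(4) + Q(-2) + 3 = -32 − 416 + 3 = -445, attained at (4, -2).

-445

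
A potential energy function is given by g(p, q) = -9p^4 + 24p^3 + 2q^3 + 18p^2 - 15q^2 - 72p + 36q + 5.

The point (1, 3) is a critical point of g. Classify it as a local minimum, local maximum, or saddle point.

The mixed partial ∂²g/∂p∂q is 0, so the Hessian at any point is diag(g_pp, g_qq) = diag(36(-3p^2 + 4p + 1), 6(2q - 5)).
At (1, 3): H = diag(72, 6).
Both eigenvalues are positive, so H is positive definite: a local minimum.

local minimum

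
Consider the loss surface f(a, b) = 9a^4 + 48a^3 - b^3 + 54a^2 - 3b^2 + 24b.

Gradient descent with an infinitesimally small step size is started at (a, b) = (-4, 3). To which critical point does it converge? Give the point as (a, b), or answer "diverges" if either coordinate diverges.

f is separable, so gradient descent decouples: a follows -∂f/∂a, b follows -∂f/∂b.
∂f/∂a = 36a(a + 1)(a + 3); at a=-4 this is -432, so a increases.
∂f/∂b = -3(b - 2)(b + 4); at b=3 this is -21, so b increases.
The b-coordinate has no critical point in that direction and runs off to infinity.

diverges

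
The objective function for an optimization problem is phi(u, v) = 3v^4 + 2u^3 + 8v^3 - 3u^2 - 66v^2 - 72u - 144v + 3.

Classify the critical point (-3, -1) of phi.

The mixed partial ∂²phi/∂u∂v is 0, so the Hessian at any point is diag(phi_uu, phi_vv) = diag(6(2u - 1), 12(3v^2 + 4v - 11)).
At (-3, -1): H = diag(-42, -144).
Both eigenvalues are negative, so H is negative definite: a local maximum.

local maximum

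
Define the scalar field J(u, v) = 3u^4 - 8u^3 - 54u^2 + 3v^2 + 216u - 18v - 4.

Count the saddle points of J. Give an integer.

1

J separates as a function of u plus a function of v, so ∇J=0 decouples.
∂J/∂u = 12(u - 3)(u - 2)(u + 3) = 0 at u ∈ {-3, 2, 3}; ∂J/∂v = 6(v - 3) = 0 at v ∈ {3}.
The Hessian is diagonal: diag(J_uu, J_vv). Second derivatives: J_uu(-3)=360, J_uu(2)=-60, J_uu(3)=72; J_vv(3)=6.
Saddle points occur where the two diagonal entries have opposite signs: (2, 3). Count: 1.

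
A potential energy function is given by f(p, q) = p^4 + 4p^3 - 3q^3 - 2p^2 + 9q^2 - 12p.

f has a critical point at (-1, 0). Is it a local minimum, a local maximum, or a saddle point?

saddle point

The mixed partial ∂²f/∂p∂q is 0, so the Hessian at any point is diag(f_pp, f_qq) = diag(4(3p^2 + 6p - 1), 18(-q + 1)).
At (-1, 0): H = diag(-16, 18).
The eigenvalues have opposite signs, so H is indefinite: a saddle point.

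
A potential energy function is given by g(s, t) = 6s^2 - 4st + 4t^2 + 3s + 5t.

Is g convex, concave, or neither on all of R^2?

g is quadratic, so its Hessian is the constant matrix H = [[12, -4], [-4, 8]].
det(H) = 80, tr(H) = 20.
det(H) > 0 and tr(H) > 0, so H is positive definite everywhere: convex.

convex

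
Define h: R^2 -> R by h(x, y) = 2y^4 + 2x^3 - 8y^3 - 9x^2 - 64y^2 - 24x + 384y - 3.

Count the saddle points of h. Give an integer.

h separates as a function of x plus a function of y, so ∇h=0 decouples.
∂h/∂x = 6(x - 4)(x + 1) = 0 at x ∈ {-1, 4}; ∂h/∂y = 8(y - 4)(y - 3)(y + 4) = 0 at y ∈ {-4, 3, 4}.
The Hessian is diagonal: diag(h_xx, h_yy). Second derivatives: h_xx(-1)=-30, h_xx(4)=30; h_yy(-4)=448, h_yy(3)=-56, h_yy(4)=64.
Saddle points occur where the two diagonal entries have opposite signs: (-1, -4), (-1, 4), (4, 3). Count: 3.

3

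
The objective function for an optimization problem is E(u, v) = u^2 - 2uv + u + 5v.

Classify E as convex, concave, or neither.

neither

E is quadratic, so its Hessian is the constant matrix H = [[2, -2], [-2, 0]].
det(H) = -4, tr(H) = 2.
det(H) < 0, so H is indefinite: neither convex nor concave.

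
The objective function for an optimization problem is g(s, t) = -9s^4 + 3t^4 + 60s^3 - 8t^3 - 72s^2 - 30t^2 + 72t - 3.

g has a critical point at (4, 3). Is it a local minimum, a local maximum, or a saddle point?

The mixed partial ∂²g/∂s∂t is 0, so the Hessian at any point is diag(g_ss, g_tt) = diag(36(-3s^2 + 10s - 4), 12(3t^2 - 4t - 5)).
At (4, 3): H = diag(-432, 120).
The eigenvalues have opposite signs, so H is indefinite: a saddle point.

saddle point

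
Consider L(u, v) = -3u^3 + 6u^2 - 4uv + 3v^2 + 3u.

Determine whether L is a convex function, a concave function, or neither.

neither

The term -3u^3 is cubic, so the Hessian is not constant.
∂²L/∂u² = -18u + 12, which takes both signs as u varies (negative for sufficiently large u). A diagonal entry of the Hessian changing sign means the Hessian is neither positive- nor negative-semidefinite on all of R^2.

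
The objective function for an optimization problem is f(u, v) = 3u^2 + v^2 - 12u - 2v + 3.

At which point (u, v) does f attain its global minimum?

f(u,v) separates as P(u) + Q(v) + 3, so its minimum is min P + min Q + 3.
P'(u) = 6u - 12 vanishes at u ∈ {2}; Q'(v) = 2v - 2 vanishes at v ∈ {1}.
Local minima of P (where P''>0): P(2)=-12. Local minima of Q: Q(1)=-1.
So the global minimum of f is P(2) + Q(1) + 3 = -12 − 1 + 3 = -10, attained at (2, 1).

(2, 1)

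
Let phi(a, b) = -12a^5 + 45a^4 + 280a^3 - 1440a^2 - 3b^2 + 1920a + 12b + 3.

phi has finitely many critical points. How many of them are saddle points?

2

phi separates as a function of a plus a function of b, so ∇phi=0 decouples.
∂phi/∂a = -60(a - 4)(a - 2)(a - 1)(a + 4) = 0 at a ∈ {-4, 1, 2, 4}; ∂phi/∂b = -6(b - 2) = 0 at b ∈ {2}.
The Hessian is diagonal: diag(phi_aa, phi_bb). Second derivatives: phi_aa(-4)=14400, phi_aa(1)=-900, phi_aa(2)=720, phi_aa(4)=-2880; phi_bb(2)=-6.
Saddle points occur where the two diagonal entries have opposite signs: (-4, 2), (2, 2). Count: 2.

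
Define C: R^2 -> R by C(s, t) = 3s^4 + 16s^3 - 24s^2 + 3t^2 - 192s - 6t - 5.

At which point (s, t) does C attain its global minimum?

(2, 1)

C(s,t) separates as P(s) + Q(t) − 5, so its minimum is min P + min Q − 5.
P'(s) = 12(s - 2)(s + 2)(s + 4) vanishes at s ∈ {-4, -2, 2}; Q'(t) = 6(t - 1) vanishes at t ∈ {1}.
Local minima of P (where P''>0): P(-4)=128, P(2)=-304. Local minima of Q: Q(1)=-3.
So the global minimum of C is P(2) + Q(1) − 5 = -304 − 3 − 5 = -312, attained at (2, 1).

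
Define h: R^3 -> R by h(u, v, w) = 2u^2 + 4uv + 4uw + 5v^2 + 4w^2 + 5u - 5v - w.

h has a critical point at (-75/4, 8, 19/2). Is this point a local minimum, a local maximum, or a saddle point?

local minimum

The Hessian is constant: H = [[4, 4, 4], [4, 10, 0], [4, 0, 8]].
Leading principal minors: Δ₁ = 4, Δ₂ = 24, Δ₃ = 32.
All leading minors are positive, so H is positive definite: a local minimum.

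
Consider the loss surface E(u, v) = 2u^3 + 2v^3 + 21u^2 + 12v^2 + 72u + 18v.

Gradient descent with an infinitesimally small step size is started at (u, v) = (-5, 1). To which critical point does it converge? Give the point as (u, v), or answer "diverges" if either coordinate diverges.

E is separable, so gradient descent decouples: u follows -∂E/∂u, v follows -∂E/∂v.
∂E/∂u = 6(u + 3)(u + 4); at u=-5 this is 12, so u decreases.
∂E/∂v = 6(v + 1)(v + 3); at v=1 this is 48, so v decreases.
The u-coordinate has no critical point in that direction and runs off to infinity.

diverges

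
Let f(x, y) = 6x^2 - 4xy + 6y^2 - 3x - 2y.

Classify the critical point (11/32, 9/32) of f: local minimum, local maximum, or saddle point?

The Hessian of f is constant: H = [[12, -4], [-4, 12]].
det(H) = 12·12 − (-4)² = 128.
det(H) > 0 and tr(H) = 24 > 0, so H is positive definite and the point is a local minimum.

local minimum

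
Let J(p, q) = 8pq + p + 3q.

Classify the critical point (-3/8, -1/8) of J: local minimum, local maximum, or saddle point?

saddle point

The Hessian of J is constant: H = [[0, 8], [8, 0]].
det(H) = 0·0 − 8² = -64.
Since det(H) < 0, H is indefinite and the critical point is a saddle point.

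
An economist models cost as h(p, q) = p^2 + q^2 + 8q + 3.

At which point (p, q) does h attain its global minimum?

(0, -4)

h(p,q) separates as A(p) + B(q) + 3, so its minimum is min A + min B + 3.
A'(p) = 2p vanishes at p ∈ {0}; B'(q) = 2q + 8 vanishes at q ∈ {-4}.
Local minima of A (where A''>0): A(0)=0. Local minima of B: B(-4)=-16.
So the global minimum of h is A(0) + B(-4) + 3 = 0 − 16 + 3 = -13, attained at (0, -4).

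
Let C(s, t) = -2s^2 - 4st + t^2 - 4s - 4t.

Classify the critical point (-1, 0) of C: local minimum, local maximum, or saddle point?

saddle point

The Hessian of C is constant: H = [[-4, -4], [-4, 2]].
det(H) = (-4)·2 − (-4)² = -24.
Since det(H) < 0, H is indefinite and the critical point is a saddle point.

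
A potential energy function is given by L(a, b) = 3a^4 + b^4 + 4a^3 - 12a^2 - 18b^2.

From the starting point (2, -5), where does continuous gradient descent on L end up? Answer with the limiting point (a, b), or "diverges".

(1, -3)

L is separable, so gradient descent decouples: a follows -∂L/∂a, b follows -∂L/∂b.
∂L/∂a = 12a(a - 1)(a + 2); at a=2 this is 96, so a decreases.
∂L/∂b = 4b(b - 3)(b + 3); at b=-5 this is -320, so b increases.
a converges to its nearest critical value 1 (a local min of the a-part); b converges to -3. The iterate converges to (1, -3).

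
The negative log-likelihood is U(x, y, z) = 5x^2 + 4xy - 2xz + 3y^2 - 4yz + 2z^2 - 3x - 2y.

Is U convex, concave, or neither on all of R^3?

U is quadratic, so its Hessian is the constant matrix H = [[10, 4, -2], [4, 6, -4], [-2, -4, 4]].
Leading principal minors: 10, 44, 56.
All positive ⇒ H ≻ 0 ⇒ convex.

convex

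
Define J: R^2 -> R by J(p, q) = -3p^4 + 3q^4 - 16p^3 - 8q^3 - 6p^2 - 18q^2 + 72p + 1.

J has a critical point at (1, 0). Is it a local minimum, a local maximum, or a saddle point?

local maximum

The mixed partial ∂²J/∂p∂q is 0, so the Hessian at any point is diag(J_pp, J_qq) = diag(-12(3p^2 + 8p + 1), 12(3q^2 - 4q - 3)).
At (1, 0): H = diag(-144, -36).
Both eigenvalues are negative, so H is negative definite: a local maximum.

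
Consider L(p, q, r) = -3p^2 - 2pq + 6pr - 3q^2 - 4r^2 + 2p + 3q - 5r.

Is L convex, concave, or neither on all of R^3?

L is quadratic, so its Hessian is the constant matrix H = [[-6, -2, 6], [-2, -6, 0], [6, 0, -8]].
Leading principal minors: -6, 32, -40.
Signs alternate −, +, − ⇒ H ≺ 0 ⇒ concave.

concave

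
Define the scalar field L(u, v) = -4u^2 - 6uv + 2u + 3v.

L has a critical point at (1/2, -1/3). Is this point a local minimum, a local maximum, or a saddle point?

The Hessian of L is constant: H = [[-8, -6], [-6, 0]].
det(H) = (-8)·0 − (-6)² = -36.
Since det(H) < 0, H is indefinite and the critical point is a saddle point.

saddle point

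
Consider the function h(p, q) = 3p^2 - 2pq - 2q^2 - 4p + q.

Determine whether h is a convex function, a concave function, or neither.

neither

h is quadratic, so its Hessian is the constant matrix H = [[6, -2], [-2, -4]].
det(H) = -28, tr(H) = 2.
det(H) < 0, so H is indefinite: neither convex nor concave.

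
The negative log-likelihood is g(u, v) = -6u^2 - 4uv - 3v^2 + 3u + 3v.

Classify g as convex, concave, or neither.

concave

g is quadratic, so its Hessian is the constant matrix H = [[-12, -4], [-4, -6]].
det(H) = 56, tr(H) = -18.
det(H) > 0 and tr(H) < 0, so H is negative definite everywhere: concave.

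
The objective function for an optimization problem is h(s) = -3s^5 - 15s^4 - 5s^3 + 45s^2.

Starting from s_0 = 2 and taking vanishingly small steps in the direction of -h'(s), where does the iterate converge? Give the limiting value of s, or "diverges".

diverges

h'(s) = -15s(s - 1)(s + 2)(s + 3), so h'(2) = -600.
Gradient descent moves in the -h' direction, i.e. s is increasing.
There is no critical point above s=2, and h' keeps the same sign, so the iterate runs off to +∞.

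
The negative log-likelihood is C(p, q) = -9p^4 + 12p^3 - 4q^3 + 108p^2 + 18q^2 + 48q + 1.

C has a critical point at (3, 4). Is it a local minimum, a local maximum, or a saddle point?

local maximum

The mixed partial ∂²C/∂p∂q is 0, so the Hessian at any point is diag(C_pp, C_qq) = diag(36(-3p^2 + 2p + 6), 12(-2q + 3)).
At (3, 4): H = diag(-540, -60).
Both eigenvalues are negative, so H is negative definite: a local maximum.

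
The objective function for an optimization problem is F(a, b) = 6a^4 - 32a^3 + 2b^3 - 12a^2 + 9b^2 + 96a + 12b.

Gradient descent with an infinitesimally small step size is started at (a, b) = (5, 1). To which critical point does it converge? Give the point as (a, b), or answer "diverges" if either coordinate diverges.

(4, -1)

F is separable, so gradient descent decouples: a follows -∂F/∂a, b follows -∂F/∂b.
∂F/∂a = 24(a - 4)(a - 1)(a + 1); at a=5 this is 576, so a decreases.
∂F/∂b = 6(b + 1)(b + 2); at b=1 this is 36, so b decreases.
a converges to its nearest critical value 4 (a local min of the a-part); b converges to -1. The iterate converges to (4, -1).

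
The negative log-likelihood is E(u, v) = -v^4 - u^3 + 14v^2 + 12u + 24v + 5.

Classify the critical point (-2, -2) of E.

The mixed partial ∂²E/∂u∂v is 0, so the Hessian at any point is diag(E_uu, E_vv) = diag(-6u, 4(-3v^2 + 7)).
At (-2, -2): H = diag(12, -20).
The eigenvalues have opposite signs, so H is indefinite: a saddle point.

saddle point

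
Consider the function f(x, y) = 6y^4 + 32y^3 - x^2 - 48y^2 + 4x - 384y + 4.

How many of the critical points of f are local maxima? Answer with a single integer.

f separates as a function of x plus a function of y, so ∇f=0 decouples.
∂f/∂x = -2(x - 2) = 0 at x ∈ {2}; ∂f/∂y = 24(y - 2)(y + 2)(y + 4) = 0 at y ∈ {-4, -2, 2}.
The Hessian is diagonal: diag(f_xx, f_yy). Second derivatives: f_xx(2)=-2; f_yy(-4)=288, f_yy(-2)=-192, f_yy(2)=576.
Local maxima occur where both diagonal entries negative: (2, -2). Count: 1.

1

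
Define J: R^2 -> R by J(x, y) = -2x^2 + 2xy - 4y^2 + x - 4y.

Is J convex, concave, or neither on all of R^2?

J is quadratic, so its Hessian is the constant matrix H = [[-4, 2], [2, -8]].
det(H) = 28, tr(H) = -12.
det(H) > 0 and tr(H) < 0, so H is negative definite everywhere: concave.

concave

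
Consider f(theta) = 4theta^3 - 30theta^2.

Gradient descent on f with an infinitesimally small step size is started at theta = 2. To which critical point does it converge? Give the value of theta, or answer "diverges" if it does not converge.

5

f'(theta) = 12theta(theta - 5), so f'(2) = -72.
Gradient descent moves in the -f' direction, i.e. theta is increasing.
The nearest critical point in that direction is theta = 5, where f'' = 60 > 0 (a local minimum). The iterate converges there.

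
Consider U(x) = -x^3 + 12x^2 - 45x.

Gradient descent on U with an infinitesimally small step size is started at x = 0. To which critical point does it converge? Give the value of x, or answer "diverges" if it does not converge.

3

U'(x) = -3(x - 5)(x - 3), so U'(0) = -45.
Gradient descent moves in the -U' direction, i.e. x is increasing.
The nearest critical point in that direction is x = 3, where U'' = 6 > 0 (a local minimum). The iterate converges there.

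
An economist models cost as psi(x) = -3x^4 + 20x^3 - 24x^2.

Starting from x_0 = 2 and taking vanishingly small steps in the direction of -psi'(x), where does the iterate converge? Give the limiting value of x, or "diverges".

1

psi'(x) = -12x(x - 4)(x - 1), so psi'(2) = 48.
Gradient descent moves in the -psi' direction, i.e. x is decreasing.
The nearest critical point in that direction is x = 1, where psi'' = 36 > 0 (a local minimum). The iterate converges there.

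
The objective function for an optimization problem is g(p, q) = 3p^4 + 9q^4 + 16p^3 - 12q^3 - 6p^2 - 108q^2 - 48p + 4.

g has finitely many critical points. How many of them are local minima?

4

g separates as a function of p plus a function of q, so ∇g=0 decouples.
∂g/∂p = 12(p - 1)(p + 1)(p + 4) = 0 at p ∈ {-4, -1, 1}; ∂g/∂q = 36q(q - 3)(q + 2) = 0 at q ∈ {-2, 0, 3}.
The Hessian is diagonal: diag(g_pp, g_qq). Second derivatives: g_pp(-4)=180, g_pp(-1)=-72, g_pp(1)=120; g_qq(-2)=360, g_qq(0)=-216, g_qq(3)=540.
Local minima occur where both diagonal entries positive: (-4, -2), (-4, 3), (1, -2), (1, 3). Count: 4.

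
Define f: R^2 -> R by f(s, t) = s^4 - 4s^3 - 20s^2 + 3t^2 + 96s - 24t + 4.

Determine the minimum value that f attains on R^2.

f(s,t) separates as P(s) + Q(t) + 4, so its minimum is min P + min Q + 4.
P'(s) = 4(s - 4)(s - 2)(s + 3) vanishes at s ∈ {-3, 2, 4}; Q'(t) = 6(t - 4) vanishes at t ∈ {4}.
Local minima of P (where P''>0): P(-3)=-279, P(4)=64. Local minima of Q: Q(4)=-48.
So the global minimum of f is P(-3) + Q(4) + 4 = -279 − 48 + 4 = -323, attained at (-3, 4).

-323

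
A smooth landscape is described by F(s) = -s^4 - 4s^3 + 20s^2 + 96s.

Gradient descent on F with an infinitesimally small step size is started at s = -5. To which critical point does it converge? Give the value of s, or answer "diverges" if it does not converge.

diverges

F'(s) = -4(s - 3)(s + 2)(s + 4), so F'(-5) = 96.
Gradient descent moves in the -F' direction, i.e. s is decreasing.
There is no critical point below s=-5, and F' keeps the same sign, so the iterate runs off to −∞.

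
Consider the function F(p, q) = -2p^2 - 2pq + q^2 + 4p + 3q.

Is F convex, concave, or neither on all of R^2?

F is quadratic, so its Hessian is the constant matrix H = [[-4, -2], [-2, 2]].
det(H) = -12, tr(H) = -2.
det(H) < 0, so H is indefinite: neither convex nor concave.

neither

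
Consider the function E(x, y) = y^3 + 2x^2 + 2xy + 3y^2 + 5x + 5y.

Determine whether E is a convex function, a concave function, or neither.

The term y^3 is cubic, so the Hessian is not constant.
∂²E/∂y² = 6y + 6, which takes both signs as y varies (negative for sufficiently negative y). A diagonal entry of the Hessian changing sign means the Hessian is neither positive- nor negative-semidefinite on all of R^2.

neither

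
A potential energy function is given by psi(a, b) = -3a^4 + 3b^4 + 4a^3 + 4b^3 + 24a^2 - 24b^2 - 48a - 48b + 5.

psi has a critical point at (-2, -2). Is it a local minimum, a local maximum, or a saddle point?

The mixed partial ∂²psi/∂a∂b is 0, so the Hessian at any point is diag(psi_aa, psi_bb) = diag(12(-3a^2 + 2a + 4), 12(3b^2 + 2b - 4)).
At (-2, -2): H = diag(-144, 48).
The eigenvalues have opposite signs, so H is indefinite: a saddle point.

saddle point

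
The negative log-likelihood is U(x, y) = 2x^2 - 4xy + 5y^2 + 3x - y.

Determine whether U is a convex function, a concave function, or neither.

convex

U is quadratic, so its Hessian is the constant matrix H = [[4, -4], [-4, 10]].
det(H) = 24, tr(H) = 14.
det(H) > 0 and tr(H) > 0, so H is positive definite everywhere: convex.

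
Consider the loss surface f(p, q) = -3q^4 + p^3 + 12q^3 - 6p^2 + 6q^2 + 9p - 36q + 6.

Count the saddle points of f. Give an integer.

3

f separates as a function of p plus a function of q, so ∇f=0 decouples.
∂f/∂p = 3(p - 3)(p - 1) = 0 at p ∈ {1, 3}; ∂f/∂q = -12(q - 3)(q - 1)(q + 1) = 0 at q ∈ {-1, 1, 3}.
The Hessian is diagonal: diag(f_pp, f_qq). Second derivatives: f_pp(1)=-6, f_pp(3)=6; f_qq(-1)=-96, f_qq(1)=48, f_qq(3)=-96.
Saddle points occur where the two diagonal entries have opposite signs: (1, 1), (3, -1), (3, 3). Count: 3.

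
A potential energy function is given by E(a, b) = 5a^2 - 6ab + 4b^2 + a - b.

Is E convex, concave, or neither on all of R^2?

E is quadratic, so its Hessian is the constant matrix H = [[10, -6], [-6, 8]].
det(H) = 44, tr(H) = 18.
det(H) > 0 and tr(H) > 0, so H is positive definite everywhere: convex.

convex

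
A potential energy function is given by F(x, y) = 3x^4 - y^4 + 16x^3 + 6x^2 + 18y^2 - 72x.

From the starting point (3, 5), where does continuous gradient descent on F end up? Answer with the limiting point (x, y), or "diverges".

F is separable, so gradient descent decouples: x follows -∂F/∂x, y follows -∂F/∂y.
∂F/∂x = 12(x - 1)(x + 2)(x + 3); at x=3 this is 720, so x decreases.
∂F/∂y = -4y(y - 3)(y + 3); at y=5 this is -320, so y increases.
The y-coordinate has no critical point in that direction and runs off to infinity.

diverges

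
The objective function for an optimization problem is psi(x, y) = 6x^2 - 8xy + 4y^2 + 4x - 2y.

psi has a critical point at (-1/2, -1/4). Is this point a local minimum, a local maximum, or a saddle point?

local minimum

The Hessian of psi is constant: H = [[12, -8], [-8, 8]].
det(H) = 12·8 − (-8)² = 32.
det(H) > 0 and tr(H) = 20 > 0, so H is positive definite and the point is a local minimum.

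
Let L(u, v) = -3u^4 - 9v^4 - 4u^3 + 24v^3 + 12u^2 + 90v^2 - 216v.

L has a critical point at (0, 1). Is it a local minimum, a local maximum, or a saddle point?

local minimum

The mixed partial ∂²L/∂u∂v is 0, so the Hessian at any point is diag(L_uu, L_vv) = diag(12(-3u^2 - 2u + 2), 36(-3v^2 + 4v + 5)).
At (0, 1): H = diag(24, 216).
Both eigenvalues are positive, so H is positive definite: a local minimum.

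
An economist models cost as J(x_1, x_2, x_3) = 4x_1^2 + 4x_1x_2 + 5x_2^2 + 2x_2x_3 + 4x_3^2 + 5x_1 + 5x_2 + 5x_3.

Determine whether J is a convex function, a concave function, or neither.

J is quadratic, so its Hessian is the constant matrix H = [[8, 4, 0], [4, 10, 2], [0, 2, 8]].
Leading principal minors: 8, 64, 480.
All positive ⇒ H ≻ 0 ⇒ convex.

convex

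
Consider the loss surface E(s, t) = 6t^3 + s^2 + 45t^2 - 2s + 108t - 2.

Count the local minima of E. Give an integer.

E separates as a function of s plus a function of t, so ∇E=0 decouples.
∂E/∂s = 2(s - 1) = 0 at s ∈ {1}; ∂E/∂t = 18(t + 2)(t + 3) = 0 at t ∈ {-3, -2}.
The Hessian is diagonal: diag(E_ss, E_tt). Second derivatives: E_ss(1)=2; E_tt(-3)=-18, E_tt(-2)=18.
Local minima occur where both diagonal entries positive: (1, -2). Count: 1.

1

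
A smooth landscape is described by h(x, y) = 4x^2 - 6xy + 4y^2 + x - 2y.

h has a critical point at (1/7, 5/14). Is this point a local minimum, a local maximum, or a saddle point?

The Hessian of h is constant: H = [[8, -6], [-6, 8]].
det(H) = 8·8 − (-6)² = 28.
det(H) > 0 and tr(H) = 16 > 0, so H is positive definite and the point is a local minimum.

local minimum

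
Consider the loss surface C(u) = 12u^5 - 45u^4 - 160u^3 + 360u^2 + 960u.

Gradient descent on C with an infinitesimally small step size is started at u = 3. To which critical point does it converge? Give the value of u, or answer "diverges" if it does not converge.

4

C'(u) = 60(u - 4)(u - 2)(u + 1)(u + 2), so C'(3) = -1200.
Gradient descent moves in the -C' direction, i.e. u is increasing.
The nearest critical point in that direction is u = 4, where C'' = 3600 > 0 (a local minimum). The iterate converges there.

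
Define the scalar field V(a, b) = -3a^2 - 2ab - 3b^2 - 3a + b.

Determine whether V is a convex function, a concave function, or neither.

concave

V is quadratic, so its Hessian is the constant matrix H = [[-6, -2], [-2, -6]].
det(H) = 32, tr(H) = -12.
det(H) > 0 and tr(H) < 0, so H is negative definite everywhere: concave.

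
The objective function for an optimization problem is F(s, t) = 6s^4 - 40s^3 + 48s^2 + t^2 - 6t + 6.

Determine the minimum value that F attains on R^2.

F(s,t) separates as P(s) + Q(t) + 6, so its minimum is min P + min Q + 6.
P'(s) = 24s(s - 4)(s - 1) vanishes at s ∈ {0, 1, 4}; Q'(t) = 2(t - 3) vanishes at t ∈ {3}.
Local minima of P (where P''>0): P(0)=0, P(4)=-256. Local minima of Q: Q(3)=-9.
So the global minimum of F is P(4) + Q(3) + 6 = -256 − 9 + 6 = -259, attained at (4, 3).

-259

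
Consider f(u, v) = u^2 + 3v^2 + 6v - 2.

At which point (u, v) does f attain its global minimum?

(0, -1)

f(u,v) separates as P(u) + Q(v) − 2, so its minimum is min P + min Q − 2.
P'(u) = 2u vanishes at u ∈ {0}; Q'(v) = 6v + 6 vanishes at v ∈ {-1}.
Local minima of P (where P''>0): P(0)=0. Local minima of Q: Q(-1)=-3.
So the global minimum of f is P(0) + Q(-1) − 2 = 0 − 3 − 2 = -5, attained at (0, -1).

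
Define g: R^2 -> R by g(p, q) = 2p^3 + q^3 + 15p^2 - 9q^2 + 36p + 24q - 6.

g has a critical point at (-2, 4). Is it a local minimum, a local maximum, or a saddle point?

The mixed partial ∂²g/∂p∂q is 0, so the Hessian at any point is diag(g_pp, g_qq) = diag(6(2p + 5), 6(q - 3)).
At (-2, 4): H = diag(6, 6).
Both eigenvalues are positive, so H is positive definite: a local minimum.

local minimum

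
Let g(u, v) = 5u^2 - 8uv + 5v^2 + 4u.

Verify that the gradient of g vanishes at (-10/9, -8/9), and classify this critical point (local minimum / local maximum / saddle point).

∇g = (10u - 8v + 4, -8u + 10v); substituting (-10/9, -8/9) gives ∇g = (0, 0), so (-10/9, -8/9) is indeed a critical point.
The Hessian of g is constant: H = [[10, -8], [-8, 10]].
det(H) = 10·10 − (-8)² = 36.
det(H) > 0 and tr(H) = 20 > 0, so H is positive definite and the point is a local minimum.

local minimum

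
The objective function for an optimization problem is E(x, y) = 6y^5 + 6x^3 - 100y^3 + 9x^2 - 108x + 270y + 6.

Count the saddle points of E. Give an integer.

4

E separates as a function of x plus a function of y, so ∇E=0 decouples.
∂E/∂x = 18(x - 2)(x + 3) = 0 at x ∈ {-3, 2}; ∂E/∂y = 30(y - 3)(y - 1)(y + 1)(y + 3) = 0 at y ∈ {-3, -1, 1, 3}.
The Hessian is diagonal: diag(E_xx, E_yy). Second derivatives: E_xx(-3)=-90, E_xx(2)=90; E_yy(-3)=-1440, E_yy(-1)=480, E_yy(1)=-480, E_yy(3)=1440.
Saddle points occur where the two diagonal entries have opposite signs: (-3, -1), (-3, 3), (2, -3), (2, 1). Count: 4.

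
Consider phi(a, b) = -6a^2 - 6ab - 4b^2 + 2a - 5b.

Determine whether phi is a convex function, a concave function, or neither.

phi is quadratic, so its Hessian is the constant matrix H = [[-12, -6], [-6, -8]].
det(H) = 60, tr(H) = -20.
det(H) > 0 and tr(H) < 0, so H is negative definite everywhere: concave.

concave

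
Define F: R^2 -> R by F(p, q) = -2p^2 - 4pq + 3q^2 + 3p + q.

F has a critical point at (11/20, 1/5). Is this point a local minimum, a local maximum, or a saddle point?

The Hessian of F is constant: H = [[-4, -4], [-4, 6]].
det(H) = (-4)·6 − (-4)² = -40.
Since det(H) < 0, H is indefinite and the critical point is a saddle point.

saddle point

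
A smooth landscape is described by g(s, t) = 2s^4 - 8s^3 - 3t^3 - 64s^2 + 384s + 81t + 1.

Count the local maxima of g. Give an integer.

g separates as a function of s plus a function of t, so ∇g=0 decouples.
∂g/∂s = 8(s - 4)(s - 3)(s + 4) = 0 at s ∈ {-4, 3, 4}; ∂g/∂t = -9(t - 3)(t + 3) = 0 at t ∈ {-3, 3}.
The Hessian is diagonal: diag(g_ss, g_tt). Second derivatives: g_ss(-4)=448, g_ss(3)=-56, g_ss(4)=64; g_tt(-3)=54, g_tt(3)=-54.
Local maxima occur where both diagonal entries negative: (3, 3). Count: 1.

1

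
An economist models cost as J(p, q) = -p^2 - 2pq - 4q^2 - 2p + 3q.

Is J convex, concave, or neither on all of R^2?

J is quadratic, so its Hessian is the constant matrix H = [[-2, -2], [-2, -8]].
det(H) = 12, tr(H) = -10.
det(H) > 0 and tr(H) < 0, so H is negative definite everywhere: concave.

concave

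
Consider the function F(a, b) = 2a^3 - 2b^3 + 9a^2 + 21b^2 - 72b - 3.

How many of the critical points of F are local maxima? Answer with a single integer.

F separates as a function of a plus a function of b, so ∇F=0 decouples.
∂F/∂a = 6a(a + 3) = 0 at a ∈ {-3, 0}; ∂F/∂b = -6(b - 4)(b - 3) = 0 at b ∈ {3, 4}.
The Hessian is diagonal: diag(F_aa, F_bb). Second derivatives: F_aa(-3)=-18, F_aa(0)=18; F_bb(3)=6, F_bb(4)=-6.
Local maxima occur where both diagonal entries negative: (-3, 4). Count: 1.

1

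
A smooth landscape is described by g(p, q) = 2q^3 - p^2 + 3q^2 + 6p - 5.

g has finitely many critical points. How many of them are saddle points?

1

g separates as a function of p plus a function of q, so ∇g=0 decouples.
∂g/∂p = -2(p - 3) = 0 at p ∈ {3}; ∂g/∂q = 6q(q + 1) = 0 at q ∈ {-1, 0}.
The Hessian is diagonal: diag(g_pp, g_qq). Second derivatives: g_pp(3)=-2; g_qq(-1)=-6, g_qq(0)=6.
Saddle points occur where the two diagonal entries have opposite signs: (3, 0). Count: 1.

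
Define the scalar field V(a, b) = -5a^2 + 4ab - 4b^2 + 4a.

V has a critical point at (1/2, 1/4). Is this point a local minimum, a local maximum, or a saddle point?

local maximum

The Hessian of V is constant: H = [[-10, 4], [4, -8]].
det(H) = (-10)·(-8) − 4² = 64.
det(H) > 0 and tr(H) = -18 < 0, so H is negative definite and the point is a local maximum.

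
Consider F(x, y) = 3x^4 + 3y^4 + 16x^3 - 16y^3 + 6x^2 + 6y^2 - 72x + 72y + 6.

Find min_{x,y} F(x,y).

-88

F(x,y) separates as P(x) + Q(y) + 6, so its minimum is min P + min Q + 6.
P'(x) = 12(x - 1)(x + 2)(x + 3) vanishes at x ∈ {-3, -2, 1}; Q'(y) = 12(y - 3)(y - 2)(y + 1) vanishes at y ∈ {-1, 2, 3}.
Local minima of P (where P''>0): P(-3)=81, P(1)=-47. Local minima of Q: Q(-1)=-47, Q(3)=81.
So the global minimum of F is P(1) + Q(-1) + 6 = -47 − 47 + 6 = -88, attained at (1, -1).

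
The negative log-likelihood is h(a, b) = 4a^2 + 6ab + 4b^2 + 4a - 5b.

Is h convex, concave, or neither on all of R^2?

convex

h is quadratic, so its Hessian is the constant matrix H = [[8, 6], [6, 8]].
det(H) = 28, tr(H) = 16.
det(H) > 0 and tr(H) > 0, so H is positive definite everywhere: convex.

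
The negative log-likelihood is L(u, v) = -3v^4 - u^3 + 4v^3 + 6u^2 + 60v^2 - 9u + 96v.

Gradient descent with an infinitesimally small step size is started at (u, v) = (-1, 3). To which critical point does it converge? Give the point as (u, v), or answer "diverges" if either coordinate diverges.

(1, -1)

L is separable, so gradient descent decouples: u follows -∂L/∂u, v follows -∂L/∂v.
∂L/∂u = -3(u - 3)(u - 1); at u=-1 this is -24, so u increases.
∂L/∂v = -12(v - 4)(v + 1)(v + 2); at v=3 this is 240, so v decreases.
u converges to its nearest critical value 1 (a local min of the u-part); v converges to -1. The iterate converges to (1, -1).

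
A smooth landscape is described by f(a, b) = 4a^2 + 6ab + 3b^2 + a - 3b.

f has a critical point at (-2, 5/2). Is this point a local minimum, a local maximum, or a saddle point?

local minimum

The Hessian of f is constant: H = [[8, 6], [6, 6]].
det(H) = 8·6 − 6² = 12.
det(H) > 0 and tr(H) = 14 > 0, so H is positive definite and the point is a local minimum.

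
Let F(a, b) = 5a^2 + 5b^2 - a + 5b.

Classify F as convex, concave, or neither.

convex

F is quadratic, so its Hessian is the constant matrix H = [[10, 0], [0, 10]].
det(H) = 100, tr(H) = 20.
det(H) > 0 and tr(H) > 0, so H is positive definite everywhere: convex.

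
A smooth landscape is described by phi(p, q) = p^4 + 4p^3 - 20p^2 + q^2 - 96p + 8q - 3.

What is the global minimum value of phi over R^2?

phi(p,q) separates as A(p) + B(q) − 3, so its minimum is min A + min B − 3.
A'(p) = 4(p - 3)(p + 2)(p + 4) vanishes at p ∈ {-4, -2, 3}; B'(q) = 2q + 8 vanishes at q ∈ {-4}.
Local minima of A (where A''>0): A(-4)=64, A(3)=-279. Local minima of B: B(-4)=-16.
So the global minimum of phi is A(3) + B(-4) − 3 = -279 − 16 − 3 = -298, attained at (3, -4).

-298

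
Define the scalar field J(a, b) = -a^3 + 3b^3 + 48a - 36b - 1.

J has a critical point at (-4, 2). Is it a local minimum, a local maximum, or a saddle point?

The mixed partial ∂²J/∂a∂b is 0, so the Hessian at any point is diag(J_aa, J_bb) = diag(-6a, 18b).
At (-4, 2): H = diag(24, 36).
Both eigenvalues are positive, so H is positive definite: a local minimum.

local minimum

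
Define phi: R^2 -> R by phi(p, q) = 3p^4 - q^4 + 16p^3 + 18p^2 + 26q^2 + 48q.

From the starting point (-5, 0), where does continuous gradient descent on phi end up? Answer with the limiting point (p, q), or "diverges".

phi is separable, so gradient descent decouples: p follows -∂phi/∂p, q follows -∂phi/∂q.
∂phi/∂p = 12p(p + 1)(p + 3); at p=-5 this is -480, so p increases.
∂phi/∂q = -4(q - 4)(q + 1)(q + 3); at q=0 this is 48, so q decreases.
p converges to its nearest critical value -3 (a local min of the p-part); q converges to -1. The iterate converges to (-3, -1).

(-3, -1)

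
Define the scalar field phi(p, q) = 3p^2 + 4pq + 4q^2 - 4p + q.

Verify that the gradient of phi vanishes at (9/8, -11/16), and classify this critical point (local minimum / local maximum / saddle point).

∇phi = (6p + 4q - 4, 4p + 8q + 1); substituting (9/8, -11/16) gives ∇phi = (0, 0), so (9/8, -11/16) is indeed a critical point.
The Hessian of phi is constant: H = [[6, 4], [4, 8]].
det(H) = 6·8 − 4² = 32.
det(H) > 0 and tr(H) = 14 > 0, so H is positive definite and the point is a local minimum.

local minimum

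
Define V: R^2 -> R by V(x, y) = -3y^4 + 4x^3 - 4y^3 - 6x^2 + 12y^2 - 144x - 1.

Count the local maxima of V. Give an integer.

2

V separates as a function of x plus a function of y, so ∇V=0 decouples.
∂V/∂x = 12(x - 4)(x + 3) = 0 at x ∈ {-3, 4}; ∂V/∂y = -12y(y - 1)(y + 2) = 0 at y ∈ {-2, 0, 1}.
The Hessian is diagonal: diag(V_xx, V_yy). Second derivatives: V_xx(-3)=-84, V_xx(4)=84; V_yy(-2)=-72, V_yy(0)=24, V_yy(1)=-36.
Local maxima occur where both diagonal entries negative: (-3, -2), (-3, 1). Count: 2.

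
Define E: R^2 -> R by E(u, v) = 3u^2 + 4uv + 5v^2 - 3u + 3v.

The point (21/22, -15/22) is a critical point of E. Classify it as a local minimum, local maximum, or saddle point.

local minimum

The Hessian of E is constant: H = [[6, 4], [4, 10]].
det(H) = 6·10 − 4² = 44.
det(H) > 0 and tr(H) = 16 > 0, so H is positive definite and the point is a local minimum.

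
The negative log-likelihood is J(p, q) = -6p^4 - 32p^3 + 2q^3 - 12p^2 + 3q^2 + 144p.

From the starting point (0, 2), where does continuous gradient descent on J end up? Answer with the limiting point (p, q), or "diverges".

(-2, 0)

J is separable, so gradient descent decouples: p follows -∂J/∂p, q follows -∂J/∂q.
∂J/∂p = -24(p - 1)(p + 2)(p + 3); at p=0 this is 144, so p decreases.
∂J/∂q = 6q(q + 1); at q=2 this is 36, so q decreases.
p converges to its nearest critical value -2 (a local min of the p-part); q converges to 0. The iterate converges to (-2, 0).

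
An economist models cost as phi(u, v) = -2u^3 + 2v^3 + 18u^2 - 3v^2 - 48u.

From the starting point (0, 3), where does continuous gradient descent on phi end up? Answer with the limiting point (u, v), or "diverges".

(2, 1)

phi is separable, so gradient descent decouples: u follows -∂phi/∂u, v follows -∂phi/∂v.
∂phi/∂u = -6(u - 4)(u - 2); at u=0 this is -48, so u increases.
∂phi/∂v = 6v(v - 1); at v=3 this is 36, so v decreases.
u converges to its nearest critical value 2 (a local min of the u-part); v converges to 1. The iterate converges to (2, 1).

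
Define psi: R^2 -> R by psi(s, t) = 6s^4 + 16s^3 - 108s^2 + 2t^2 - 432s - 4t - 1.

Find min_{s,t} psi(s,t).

-1353

psi(s,t) separates as P(s) + Q(t) − 1, so its minimum is min P + min Q − 1.
P'(s) = 24(s - 3)(s + 2)(s + 3) vanishes at s ∈ {-3, -2, 3}; Q'(t) = 4(t - 1) vanishes at t ∈ {1}.
Local minima of P (where P''>0): P(-3)=378, P(3)=-1350. Local minima of Q: Q(1)=-2.
So the global minimum of psi is P(3) + Q(1) − 1 = -1350 − 2 − 1 = -1353, attained at (3, 1).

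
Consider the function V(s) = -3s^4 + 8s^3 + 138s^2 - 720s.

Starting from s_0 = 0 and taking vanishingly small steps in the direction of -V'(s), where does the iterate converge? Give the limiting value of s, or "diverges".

3

V'(s) = -12(s - 4)(s - 3)(s + 5), so V'(0) = -720.
Gradient descent moves in the -V' direction, i.e. s is increasing.
The nearest critical point in that direction is s = 3, where V'' = 96 > 0 (a local minimum). The iterate converges there.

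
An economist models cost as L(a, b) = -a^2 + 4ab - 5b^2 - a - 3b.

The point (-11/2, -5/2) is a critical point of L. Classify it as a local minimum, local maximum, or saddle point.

local maximum

The Hessian of L is constant: H = [[-2, 4], [4, -10]].
det(H) = (-2)·(-10) − 4² = 4.
det(H) > 0 and tr(H) = -12 < 0, so H is negative definite and the point is a local maximum.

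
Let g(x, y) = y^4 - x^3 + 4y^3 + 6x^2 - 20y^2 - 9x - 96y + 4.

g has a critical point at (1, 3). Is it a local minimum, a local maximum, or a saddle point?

The mixed partial ∂²g/∂x∂y is 0, so the Hessian at any point is diag(g_xx, g_yy) = diag(6(-x + 2), 4(3y^2 + 6y - 10)).
At (1, 3): H = diag(6, 140).
Both eigenvalues are positive, so H is positive definite: a local minimum.

local minimum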